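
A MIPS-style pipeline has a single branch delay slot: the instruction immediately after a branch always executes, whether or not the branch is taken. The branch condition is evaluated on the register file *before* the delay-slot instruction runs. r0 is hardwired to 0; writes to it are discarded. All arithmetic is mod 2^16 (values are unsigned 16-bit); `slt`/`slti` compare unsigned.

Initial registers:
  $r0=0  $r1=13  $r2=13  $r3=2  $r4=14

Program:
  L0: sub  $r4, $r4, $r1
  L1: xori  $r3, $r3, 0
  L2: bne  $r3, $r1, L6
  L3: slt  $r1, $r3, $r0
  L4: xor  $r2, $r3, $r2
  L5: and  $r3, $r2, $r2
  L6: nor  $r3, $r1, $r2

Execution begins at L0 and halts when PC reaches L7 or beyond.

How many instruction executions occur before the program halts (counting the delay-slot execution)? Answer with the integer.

5

[0] sub  $r4, $r4, $r1  →  {$r0:0, $r1:13, $r2:13, $r3:2, $r4:1}
[1] xori  $r3, $r3, 0  →  {$r0:0, $r1:13, $r2:13, $r3:2, $r4:1}
[2] bne  $r3, $r1, L6  →  {$r0:0, $r1:13, $r2:13, $r3:2, $r4:1}  ⟨branch taken⟩
[3] slt  $r1, $r3, $r0  →  {$r0:0, $r1:0, $r2:13, $r3:2, $r4:1}
[6] nor  $r3, $r1, $r2  →  {$r0:0, $r1:0, $r2:13, $r3:65522, $r4:1}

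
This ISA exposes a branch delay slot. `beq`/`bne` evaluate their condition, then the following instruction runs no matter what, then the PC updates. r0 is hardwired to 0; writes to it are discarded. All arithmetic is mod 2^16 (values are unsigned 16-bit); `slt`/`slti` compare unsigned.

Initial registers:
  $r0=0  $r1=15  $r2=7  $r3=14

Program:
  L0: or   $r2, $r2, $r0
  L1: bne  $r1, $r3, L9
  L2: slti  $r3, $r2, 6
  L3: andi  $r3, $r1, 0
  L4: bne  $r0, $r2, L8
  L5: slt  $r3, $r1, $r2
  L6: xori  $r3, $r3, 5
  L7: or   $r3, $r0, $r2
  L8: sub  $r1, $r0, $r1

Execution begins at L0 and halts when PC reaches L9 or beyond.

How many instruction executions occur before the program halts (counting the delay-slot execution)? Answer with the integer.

3

[0] or   $r2, $r2, $r0  →  {$r0:0, $r1:15, $r2:7, $r3:14}
[1] bne  $r1, $r3, L9  →  {$r0:0, $r1:15, $r2:7, $r3:14}  ⟨branch taken⟩
[2] slti  $r3, $r2, 6  →  {$r0:0, $r1:15, $r2:7, $r3:0}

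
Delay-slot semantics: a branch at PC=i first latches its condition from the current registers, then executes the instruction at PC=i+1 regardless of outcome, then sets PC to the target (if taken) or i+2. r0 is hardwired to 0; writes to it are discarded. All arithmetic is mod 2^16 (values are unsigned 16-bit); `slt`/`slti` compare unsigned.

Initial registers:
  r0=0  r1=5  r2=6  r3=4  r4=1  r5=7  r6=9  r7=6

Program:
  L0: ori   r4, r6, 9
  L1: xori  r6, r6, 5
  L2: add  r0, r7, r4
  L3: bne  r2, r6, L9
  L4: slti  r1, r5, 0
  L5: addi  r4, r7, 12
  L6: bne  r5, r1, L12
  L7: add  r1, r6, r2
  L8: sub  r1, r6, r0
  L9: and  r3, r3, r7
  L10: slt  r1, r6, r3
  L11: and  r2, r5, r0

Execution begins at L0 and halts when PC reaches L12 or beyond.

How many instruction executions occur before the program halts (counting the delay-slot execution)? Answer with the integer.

8

PC=0  ori   r4, r6, 9        | r0=0 r1=5 r2=6 r3=4 r4=9 r5=7 r6=9 r7=6
PC=1  xori  r6, r6, 5        | r0=0 r1=5 r2=6 r3=4 r4=9 r5=7 r6=12 r7=6
PC=2  add  r0, r7, r4        | r0=0 r1=5 r2=6 r3=4 r4=9 r5=7 r6=12 r7=6
PC=3  bne  r2, r6, L9        | r0=0 r1=5 r2=6 r3=4 r4=9 r5=7 r6=12 r7=6  [TAKEN]
PC=4  slti  r1, r5, 0        | r0=0 r1=0 r2=6 r3=4 r4=9 r5=7 r6=12 r7=6
PC=9  and  r3, r3, r7        | r0=0 r1=0 r2=6 r3=4 r4=9 r5=7 r6=12 r7=6
PC=10 slt  r1, r6, r3        | r0=0 r1=0 r2=6 r3=4 r4=9 r5=7 r6=12 r7=6
PC=11 and  r2, r5, r0        | r0=0 r1=0 r2=0 r3=4 r4=9 r5=7 r6=12 r7=6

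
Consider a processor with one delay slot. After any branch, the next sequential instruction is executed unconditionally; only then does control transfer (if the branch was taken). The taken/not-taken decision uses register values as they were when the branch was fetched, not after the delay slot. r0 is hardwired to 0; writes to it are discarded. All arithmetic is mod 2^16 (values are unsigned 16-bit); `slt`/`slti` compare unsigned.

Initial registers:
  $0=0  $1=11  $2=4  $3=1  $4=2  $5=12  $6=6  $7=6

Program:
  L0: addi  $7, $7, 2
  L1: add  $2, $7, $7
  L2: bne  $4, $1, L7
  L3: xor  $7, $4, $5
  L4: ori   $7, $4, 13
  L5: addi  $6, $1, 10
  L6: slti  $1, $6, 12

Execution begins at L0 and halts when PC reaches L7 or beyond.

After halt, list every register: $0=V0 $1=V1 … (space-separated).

$0=0 $1=11 $2=16 $3=1 $4=2 $5=12 $6=6 $7=14

[0] addi  $7, $7, 2  →  {$0:0, $1:11, $2:4, $3:1, $4:2, $5:12, $6:6, $7:8}
[1] add  $2, $7, $7  →  {$0:0, $1:11, $2:16, $3:1, $4:2, $5:12, $6:6, $7:8}
[2] bne  $4, $1, L7  →  {$0:0, $1:11, $2:16, $3:1, $4:2, $5:12, $6:6, $7:8}  ⟨branch taken⟩
[3] xor  $7, $4, $5  →  {$0:0, $1:11, $2:16, $3:1, $4:2, $5:12, $6:6, $7:14}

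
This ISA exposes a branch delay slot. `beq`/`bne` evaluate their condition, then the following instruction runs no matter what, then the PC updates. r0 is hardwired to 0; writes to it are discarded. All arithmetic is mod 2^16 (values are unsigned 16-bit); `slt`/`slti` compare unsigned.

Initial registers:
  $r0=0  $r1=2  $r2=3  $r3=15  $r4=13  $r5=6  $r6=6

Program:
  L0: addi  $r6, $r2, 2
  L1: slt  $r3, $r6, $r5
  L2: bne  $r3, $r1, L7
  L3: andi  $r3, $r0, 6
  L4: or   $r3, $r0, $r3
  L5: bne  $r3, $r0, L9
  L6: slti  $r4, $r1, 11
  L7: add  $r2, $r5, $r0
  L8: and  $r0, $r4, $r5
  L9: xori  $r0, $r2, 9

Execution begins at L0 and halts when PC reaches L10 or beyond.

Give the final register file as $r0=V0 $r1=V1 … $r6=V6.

#0 addi  $r6, $r2, 2 ; 0/2/3/15/13/6/5
#1 slt  $r3, $r6, $r5 ; 0/2/3/1/13/6/5
#2 bne  $r3, $r1, L7 ; 0/2/3/1/13/6/5 ; →target
#3 andi  $r3, $r0, 6 ; 0/2/3/0/13/6/5
#7 add  $r2, $r5, $r0 ; 0/2/6/0/13/6/5
#8 and  $r0, $r4, $r5 ; 0/2/6/0/13/6/5
#9 xori  $r0, $r2, 9 ; 0/2/6/0/13/6/5

$r0=0 $r1=2 $r2=6 $r3=0 $r4=13 $r5=6 $r6=5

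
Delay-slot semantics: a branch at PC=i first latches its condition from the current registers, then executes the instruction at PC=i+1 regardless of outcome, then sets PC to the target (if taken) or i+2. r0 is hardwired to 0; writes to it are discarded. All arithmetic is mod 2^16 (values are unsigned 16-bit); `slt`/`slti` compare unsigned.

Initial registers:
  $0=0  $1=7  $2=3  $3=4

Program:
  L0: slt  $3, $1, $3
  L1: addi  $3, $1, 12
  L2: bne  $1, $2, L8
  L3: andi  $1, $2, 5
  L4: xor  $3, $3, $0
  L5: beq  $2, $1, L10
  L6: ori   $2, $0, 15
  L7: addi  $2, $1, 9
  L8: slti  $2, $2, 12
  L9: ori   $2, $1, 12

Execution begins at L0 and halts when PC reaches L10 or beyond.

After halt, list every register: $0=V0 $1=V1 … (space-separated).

#0 slt  $3, $1, $3 ; 0/7/3/0
#1 addi  $3, $1, 12 ; 0/7/3/19
#2 bne  $1, $2, L8 ; 0/7/3/19 ; →target
#3 andi  $1, $2, 5 ; 0/1/3/19
#8 slti  $2, $2, 12 ; 0/1/1/19
#9 ori   $2, $1, 12 ; 0/1/13/19

$0=0 $1=1 $2=13 $3=19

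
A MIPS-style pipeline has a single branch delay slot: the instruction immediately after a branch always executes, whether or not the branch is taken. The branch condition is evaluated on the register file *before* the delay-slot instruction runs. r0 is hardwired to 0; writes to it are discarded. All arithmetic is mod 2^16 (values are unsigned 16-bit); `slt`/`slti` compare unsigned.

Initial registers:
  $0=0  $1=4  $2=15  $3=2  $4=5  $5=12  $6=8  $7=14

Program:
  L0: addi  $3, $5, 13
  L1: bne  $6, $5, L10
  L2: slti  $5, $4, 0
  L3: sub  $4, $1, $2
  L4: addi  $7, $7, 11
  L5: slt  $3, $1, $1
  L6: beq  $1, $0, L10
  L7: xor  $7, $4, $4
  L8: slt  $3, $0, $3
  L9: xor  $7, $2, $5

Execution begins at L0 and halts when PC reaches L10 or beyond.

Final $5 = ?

0

[0] addi  $3, $5, 13  →  {$0:0, $1:4, $2:15, $3:25, $4:5, $5:12, $6:8, $7:14}
[1] bne  $6, $5, L10  →  {$0:0, $1:4, $2:15, $3:25, $4:5, $5:12, $6:8, $7:14}  ⟨branch taken⟩
[2] slti  $5, $4, 0  →  {$0:0, $1:4, $2:15, $3:25, $4:5, $5:0, $6:8, $7:14}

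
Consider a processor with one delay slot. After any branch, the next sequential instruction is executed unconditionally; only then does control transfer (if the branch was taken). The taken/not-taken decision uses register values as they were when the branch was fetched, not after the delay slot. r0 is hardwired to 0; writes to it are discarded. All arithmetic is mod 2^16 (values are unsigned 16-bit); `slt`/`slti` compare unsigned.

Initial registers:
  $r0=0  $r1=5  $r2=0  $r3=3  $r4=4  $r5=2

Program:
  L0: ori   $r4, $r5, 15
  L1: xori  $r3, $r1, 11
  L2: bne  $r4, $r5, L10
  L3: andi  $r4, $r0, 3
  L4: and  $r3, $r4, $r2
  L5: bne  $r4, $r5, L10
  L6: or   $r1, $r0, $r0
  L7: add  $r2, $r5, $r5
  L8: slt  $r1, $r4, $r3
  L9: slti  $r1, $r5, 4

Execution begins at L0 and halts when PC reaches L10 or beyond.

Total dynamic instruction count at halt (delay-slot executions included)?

4

[0] ori   $r4, $r5, 15  →  {$r0:0, $r1:5, $r2:0, $r3:3, $r4:15, $r5:2}
[1] xori  $r3, $r1, 11  →  {$r0:0, $r1:5, $r2:0, $r3:14, $r4:15, $r5:2}
[2] bne  $r4, $r5, L10  →  {$r0:0, $r1:5, $r2:0, $r3:14, $r4:15, $r5:2}  ⟨branch taken⟩
[3] andi  $r4, $r0, 3  →  {$r0:0, $r1:5, $r2:0, $r3:14, $r4:0, $r5:2}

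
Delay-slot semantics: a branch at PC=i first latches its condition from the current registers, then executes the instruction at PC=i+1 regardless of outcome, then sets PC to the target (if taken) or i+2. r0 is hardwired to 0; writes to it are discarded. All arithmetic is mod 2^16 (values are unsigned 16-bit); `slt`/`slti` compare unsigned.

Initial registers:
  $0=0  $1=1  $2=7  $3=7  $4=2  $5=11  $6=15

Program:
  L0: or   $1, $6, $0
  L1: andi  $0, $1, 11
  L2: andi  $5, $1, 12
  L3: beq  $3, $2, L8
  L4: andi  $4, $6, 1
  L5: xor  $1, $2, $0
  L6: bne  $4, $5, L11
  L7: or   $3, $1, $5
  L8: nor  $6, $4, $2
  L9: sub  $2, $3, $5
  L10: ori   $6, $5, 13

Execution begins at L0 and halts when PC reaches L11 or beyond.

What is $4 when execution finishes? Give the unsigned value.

1

  step pc=0: or   $1, $6, $0  regs=(0,15,7,7,2,11,15)
  step pc=1: andi  $0, $1, 11  regs=(0,15,7,7,2,11,15)
  step pc=2: andi  $5, $1, 12  regs=(0,15,7,7,2,12,15)
  step pc=3: beq  $3, $2, L8  cond=T  regs=(0,15,7,7,2,12,15)
  step pc=4: andi  $4, $6, 1  regs=(0,15,7,7,1,12,15)
  step pc=8: nor  $6, $4, $2  regs=(0,15,7,7,1,12,65528)
  step pc=9: sub  $2, $3, $5  regs=(0,15,65531,7,1,12,65528)
  step pc=10: ori   $6, $5, 13  regs=(0,15,65531,7,1,12,13)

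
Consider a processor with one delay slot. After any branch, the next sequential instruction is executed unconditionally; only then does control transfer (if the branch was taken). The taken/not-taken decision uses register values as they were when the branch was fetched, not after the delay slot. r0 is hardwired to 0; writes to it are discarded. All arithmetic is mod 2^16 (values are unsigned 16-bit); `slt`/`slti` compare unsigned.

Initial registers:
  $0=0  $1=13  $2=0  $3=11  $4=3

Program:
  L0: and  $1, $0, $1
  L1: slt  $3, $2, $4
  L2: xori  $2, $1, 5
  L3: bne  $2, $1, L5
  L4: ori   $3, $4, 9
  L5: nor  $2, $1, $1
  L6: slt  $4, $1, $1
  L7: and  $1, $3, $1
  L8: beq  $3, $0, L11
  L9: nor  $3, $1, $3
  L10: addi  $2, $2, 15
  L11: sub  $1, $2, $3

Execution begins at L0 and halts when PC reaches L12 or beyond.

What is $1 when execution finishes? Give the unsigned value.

[0] and  $1, $0, $1  →  {$0:0, $1:0, $2:0, $3:11, $4:3}
[1] slt  $3, $2, $4  →  {$0:0, $1:0, $2:0, $3:1, $4:3}
[2] xori  $2, $1, 5  →  {$0:0, $1:0, $2:5, $3:1, $4:3}
[3] bne  $2, $1, L5  →  {$0:0, $1:0, $2:5, $3:1, $4:3}  ⟨branch taken⟩
[4] ori   $3, $4, 9  →  {$0:0, $1:0, $2:5, $3:11, $4:3}
[5] nor  $2, $1, $1  →  {$0:0, $1:0, $2:65535, $3:11, $4:3}
[6] slt  $4, $1, $1  →  {$0:0, $1:0, $2:65535, $3:11, $4:0}
[7] and  $1, $3, $1  →  {$0:0, $1:0, $2:65535, $3:11, $4:0}
[8] beq  $3, $0, L11  →  {$0:0, $1:0, $2:65535, $3:11, $4:0}  ⟨branch fallthrough⟩
[9] nor  $3, $1, $3  →  {$0:0, $1:0, $2:65535, $3:65524, $4:0}
[10] addi  $2, $2, 15  →  {$0:0, $1:0, $2:14, $3:65524, $4:0}
[11] sub  $1, $2, $3  →  {$0:0, $1:26, $2:14, $3:65524, $4:0}

26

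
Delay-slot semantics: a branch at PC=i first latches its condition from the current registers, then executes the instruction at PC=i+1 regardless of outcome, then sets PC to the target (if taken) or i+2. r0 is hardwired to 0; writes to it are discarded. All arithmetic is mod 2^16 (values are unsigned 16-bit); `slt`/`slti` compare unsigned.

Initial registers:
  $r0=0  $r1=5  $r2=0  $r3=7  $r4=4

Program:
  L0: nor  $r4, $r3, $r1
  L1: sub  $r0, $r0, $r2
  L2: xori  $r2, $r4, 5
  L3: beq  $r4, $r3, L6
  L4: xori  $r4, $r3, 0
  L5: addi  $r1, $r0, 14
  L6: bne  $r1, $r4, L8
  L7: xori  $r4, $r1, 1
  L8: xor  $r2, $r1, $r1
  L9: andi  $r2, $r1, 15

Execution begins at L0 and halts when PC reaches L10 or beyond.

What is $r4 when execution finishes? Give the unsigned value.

#0 nor  $r4, $r3, $r1 ; 0/5/0/7/65528
#1 sub  $r0, $r0, $r2 ; 0/5/0/7/65528
#2 xori  $r2, $r4, 5 ; 0/5/65533/7/65528
#3 beq  $r4, $r3, L6 ; 0/5/65533/7/65528 ; →fallthru
#4 xori  $r4, $r3, 0 ; 0/5/65533/7/7
#5 addi  $r1, $r0, 14 ; 0/14/65533/7/7
#6 bne  $r1, $r4, L8 ; 0/14/65533/7/7 ; →target
#7 xori  $r4, $r1, 1 ; 0/14/65533/7/15
#8 xor  $r2, $r1, $r1 ; 0/14/0/7/15
#9 andi  $r2, $r1, 15 ; 0/14/14/7/15

15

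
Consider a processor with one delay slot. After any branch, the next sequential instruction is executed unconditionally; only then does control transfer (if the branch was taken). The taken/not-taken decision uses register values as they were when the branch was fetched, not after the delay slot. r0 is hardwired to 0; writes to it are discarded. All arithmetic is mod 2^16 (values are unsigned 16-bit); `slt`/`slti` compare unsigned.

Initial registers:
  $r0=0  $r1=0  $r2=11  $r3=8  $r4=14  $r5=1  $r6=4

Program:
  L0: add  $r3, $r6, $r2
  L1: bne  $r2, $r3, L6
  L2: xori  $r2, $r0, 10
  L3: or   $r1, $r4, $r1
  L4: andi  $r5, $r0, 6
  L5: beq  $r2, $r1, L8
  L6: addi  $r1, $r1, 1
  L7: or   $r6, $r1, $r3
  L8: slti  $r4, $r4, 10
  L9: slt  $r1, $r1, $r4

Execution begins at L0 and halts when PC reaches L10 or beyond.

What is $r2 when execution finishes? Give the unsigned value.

PC=0  add  $r3, $r6, $r2     | $r0=0 $r1=0 $r2=11 $r3=15 $r4=14 $r5=1 $r6=4
PC=1  bne  $r2, $r3, L6      | $r0=0 $r1=0 $r2=11 $r3=15 $r4=14 $r5=1 $r6=4  [TAKEN]
PC=2  xori  $r2, $r0, 10     | $r0=0 $r1=0 $r2=10 $r3=15 $r4=14 $r5=1 $r6=4
PC=6  addi  $r1, $r1, 1      | $r0=0 $r1=1 $r2=10 $r3=15 $r4=14 $r5=1 $r6=4
PC=7  or   $r6, $r1, $r3     | $r0=0 $r1=1 $r2=10 $r3=15 $r4=14 $r5=1 $r6=15
PC=8  slti  $r4, $r4, 10     | $r0=0 $r1=1 $r2=10 $r3=15 $r4=0 $r5=1 $r6=15
PC=9  slt  $r1, $r1, $r4     | $r0=0 $r1=0 $r2=10 $r3=15 $r4=0 $r5=1 $r6=15

10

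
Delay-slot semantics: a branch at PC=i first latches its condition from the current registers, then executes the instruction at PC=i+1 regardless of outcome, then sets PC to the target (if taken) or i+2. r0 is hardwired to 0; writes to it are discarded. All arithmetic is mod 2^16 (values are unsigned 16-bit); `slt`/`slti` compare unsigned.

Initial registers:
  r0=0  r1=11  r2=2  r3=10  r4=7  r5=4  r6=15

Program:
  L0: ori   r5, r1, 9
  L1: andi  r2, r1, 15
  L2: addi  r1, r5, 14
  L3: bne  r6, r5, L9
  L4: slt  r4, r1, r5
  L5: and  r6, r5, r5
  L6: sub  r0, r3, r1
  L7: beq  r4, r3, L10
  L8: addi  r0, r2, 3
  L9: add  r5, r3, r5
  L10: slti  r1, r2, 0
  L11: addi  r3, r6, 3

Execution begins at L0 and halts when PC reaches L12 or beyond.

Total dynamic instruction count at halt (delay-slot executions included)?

[0] ori   r5, r1, 9  →  {r0:0, r1:11, r2:2, r3:10, r4:7, r5:11, r6:15}
[1] andi  r2, r1, 15  →  {r0:0, r1:11, r2:11, r3:10, r4:7, r5:11, r6:15}
[2] addi  r1, r5, 14  →  {r0:0, r1:25, r2:11, r3:10, r4:7, r5:11, r6:15}
[3] bne  r6, r5, L9  →  {r0:0, r1:25, r2:11, r3:10, r4:7, r5:11, r6:15}  ⟨branch taken⟩
[4] slt  r4, r1, r5  →  {r0:0, r1:25, r2:11, r3:10, r4:0, r5:11, r6:15}
[9] add  r5, r3, r5  →  {r0:0, r1:25, r2:11, r3:10, r4:0, r5:21, r6:15}
[10] slti  r1, r2, 0  →  {r0:0, r1:0, r2:11, r3:10, r4:0, r5:21, r6:15}
[11] addi  r3, r6, 3  →  {r0:0, r1:0, r2:11, r3:18, r4:0, r5:21, r6:15}

8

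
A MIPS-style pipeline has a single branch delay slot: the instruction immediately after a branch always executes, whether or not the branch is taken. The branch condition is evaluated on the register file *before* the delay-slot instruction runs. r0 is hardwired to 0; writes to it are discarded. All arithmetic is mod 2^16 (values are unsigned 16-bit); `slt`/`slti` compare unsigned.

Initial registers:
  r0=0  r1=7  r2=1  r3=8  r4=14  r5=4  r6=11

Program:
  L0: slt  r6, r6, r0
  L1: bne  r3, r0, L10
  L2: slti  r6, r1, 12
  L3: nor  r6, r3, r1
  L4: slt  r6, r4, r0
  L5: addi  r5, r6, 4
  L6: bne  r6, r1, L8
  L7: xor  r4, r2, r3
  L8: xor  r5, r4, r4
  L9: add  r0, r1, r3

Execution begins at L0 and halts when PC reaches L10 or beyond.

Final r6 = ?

  step pc=0: slt  r6, r6, r0  regs=(0,7,1,8,14,4,0)
  step pc=1: bne  r3, r0, L10  cond=T  regs=(0,7,1,8,14,4,0)
  step pc=2: slti  r6, r1, 12  regs=(0,7,1,8,14,4,1)

1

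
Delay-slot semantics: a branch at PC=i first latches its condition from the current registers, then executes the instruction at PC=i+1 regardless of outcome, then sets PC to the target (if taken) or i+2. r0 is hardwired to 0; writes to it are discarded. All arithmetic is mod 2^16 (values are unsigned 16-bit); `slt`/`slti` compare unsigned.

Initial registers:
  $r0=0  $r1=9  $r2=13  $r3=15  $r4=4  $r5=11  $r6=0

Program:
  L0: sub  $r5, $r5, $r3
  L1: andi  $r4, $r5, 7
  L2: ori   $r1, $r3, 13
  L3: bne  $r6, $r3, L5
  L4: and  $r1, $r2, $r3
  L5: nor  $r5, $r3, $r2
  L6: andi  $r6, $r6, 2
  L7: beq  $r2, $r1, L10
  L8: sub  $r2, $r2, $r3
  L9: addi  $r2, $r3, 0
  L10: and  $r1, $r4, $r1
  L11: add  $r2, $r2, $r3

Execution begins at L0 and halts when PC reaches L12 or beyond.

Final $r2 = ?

#0 sub  $r5, $r5, $r3 ; 0/9/13/15/4/65532/0
#1 andi  $r4, $r5, 7 ; 0/9/13/15/4/65532/0
#2 ori   $r1, $r3, 13 ; 0/15/13/15/4/65532/0
#3 bne  $r6, $r3, L5 ; 0/15/13/15/4/65532/0 ; →target
#4 and  $r1, $r2, $r3 ; 0/13/13/15/4/65532/0
#5 nor  $r5, $r3, $r2 ; 0/13/13/15/4/65520/0
#6 andi  $r6, $r6, 2 ; 0/13/13/15/4/65520/0
#7 beq  $r2, $r1, L10 ; 0/13/13/15/4/65520/0 ; →target
#8 sub  $r2, $r2, $r3 ; 0/13/65534/15/4/65520/0
#10 and  $r1, $r4, $r1 ; 0/4/65534/15/4/65520/0
#11 add  $r2, $r2, $r3 ; 0/4/13/15/4/65520/0

13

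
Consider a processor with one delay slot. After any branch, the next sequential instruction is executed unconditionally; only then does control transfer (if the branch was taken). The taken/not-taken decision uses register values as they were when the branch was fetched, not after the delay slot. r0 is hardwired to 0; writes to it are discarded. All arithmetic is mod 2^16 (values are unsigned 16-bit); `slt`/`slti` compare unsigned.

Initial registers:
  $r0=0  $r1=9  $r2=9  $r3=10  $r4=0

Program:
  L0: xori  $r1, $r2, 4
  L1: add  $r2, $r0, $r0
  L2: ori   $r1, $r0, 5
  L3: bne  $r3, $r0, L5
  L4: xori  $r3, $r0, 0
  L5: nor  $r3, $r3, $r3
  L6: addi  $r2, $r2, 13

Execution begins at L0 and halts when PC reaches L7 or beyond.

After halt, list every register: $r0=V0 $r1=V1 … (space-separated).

$r0=0 $r1=5 $r2=13 $r3=65535 $r4=0

  step pc=0: xori  $r1, $r2, 4  regs=(0,13,9,10,0)
  step pc=1: add  $r2, $r0, $r0  regs=(0,13,0,10,0)
  step pc=2: ori   $r1, $r0, 5  regs=(0,5,0,10,0)
  step pc=3: bne  $r3, $r0, L5  cond=T  regs=(0,5,0,10,0)
  step pc=4: xori  $r3, $r0, 0  regs=(0,5,0,0,0)
  step pc=5: nor  $r3, $r3, $r3  regs=(0,5,0,65535,0)
  step pc=6: addi  $r2, $r2, 13  regs=(0,5,13,65535,0)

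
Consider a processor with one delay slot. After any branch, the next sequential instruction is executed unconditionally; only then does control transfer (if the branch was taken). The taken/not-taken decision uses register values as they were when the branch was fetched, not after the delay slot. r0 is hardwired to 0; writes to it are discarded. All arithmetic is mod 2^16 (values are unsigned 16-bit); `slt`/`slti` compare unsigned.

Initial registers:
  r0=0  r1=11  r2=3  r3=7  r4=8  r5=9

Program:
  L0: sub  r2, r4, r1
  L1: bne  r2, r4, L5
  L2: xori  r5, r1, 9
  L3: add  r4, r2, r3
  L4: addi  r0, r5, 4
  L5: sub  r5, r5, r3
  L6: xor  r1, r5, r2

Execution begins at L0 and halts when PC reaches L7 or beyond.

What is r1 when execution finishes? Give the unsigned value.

6

  step pc=0: sub  r2, r4, r1  regs=(0,11,65533,7,8,9)
  step pc=1: bne  r2, r4, L5  cond=T  regs=(0,11,65533,7,8,9)
  step pc=2: xori  r5, r1, 9  regs=(0,11,65533,7,8,2)
  step pc=5: sub  r5, r5, r3  regs=(0,11,65533,7,8,65531)
  step pc=6: xor  r1, r5, r2  regs=(0,6,65533,7,8,65531)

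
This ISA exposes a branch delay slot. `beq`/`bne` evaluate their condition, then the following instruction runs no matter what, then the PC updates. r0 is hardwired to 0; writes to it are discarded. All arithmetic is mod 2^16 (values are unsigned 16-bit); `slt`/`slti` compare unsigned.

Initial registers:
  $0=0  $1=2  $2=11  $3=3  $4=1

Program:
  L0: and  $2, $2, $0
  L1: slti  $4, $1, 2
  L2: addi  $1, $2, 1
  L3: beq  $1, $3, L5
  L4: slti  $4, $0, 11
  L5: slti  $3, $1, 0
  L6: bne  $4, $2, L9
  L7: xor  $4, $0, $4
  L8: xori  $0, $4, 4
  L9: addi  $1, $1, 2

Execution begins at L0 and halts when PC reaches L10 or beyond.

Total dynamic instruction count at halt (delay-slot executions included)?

9

  step pc=0: and  $2, $2, $0  regs=(0,2,0,3,1)
  step pc=1: slti  $4, $1, 2  regs=(0,2,0,3,0)
  step pc=2: addi  $1, $2, 1  regs=(0,1,0,3,0)
  step pc=3: beq  $1, $3, L5  cond=F  regs=(0,1,0,3,0)
  step pc=4: slti  $4, $0, 11  regs=(0,1,0,3,1)
  step pc=5: slti  $3, $1, 0  regs=(0,1,0,0,1)
  step pc=6: bne  $4, $2, L9  cond=T  regs=(0,1,0,0,1)
  step pc=7: xor  $4, $0, $4  regs=(0,1,0,0,1)
  step pc=9: addi  $1, $1, 2  regs=(0,3,0,0,1)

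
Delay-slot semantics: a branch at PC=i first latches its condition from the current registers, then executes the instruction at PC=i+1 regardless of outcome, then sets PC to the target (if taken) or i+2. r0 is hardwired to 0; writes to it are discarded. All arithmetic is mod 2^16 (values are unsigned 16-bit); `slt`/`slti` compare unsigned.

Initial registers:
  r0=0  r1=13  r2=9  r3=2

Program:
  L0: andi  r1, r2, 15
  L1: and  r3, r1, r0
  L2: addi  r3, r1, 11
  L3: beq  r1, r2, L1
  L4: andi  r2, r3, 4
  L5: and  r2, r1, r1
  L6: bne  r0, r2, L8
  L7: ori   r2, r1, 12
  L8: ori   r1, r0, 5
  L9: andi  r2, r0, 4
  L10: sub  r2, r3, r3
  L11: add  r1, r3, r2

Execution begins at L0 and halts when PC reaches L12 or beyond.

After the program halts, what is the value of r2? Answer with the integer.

0

#0 andi  r1, r2, 15 ; 0/9/9/2
#1 and  r3, r1, r0 ; 0/9/9/0
#2 addi  r3, r1, 11 ; 0/9/9/20
#3 beq  r1, r2, L1 ; 0/9/9/20 ; →target
#4 andi  r2, r3, 4 ; 0/9/4/20
#1 and  r3, r1, r0 ; 0/9/4/0
#2 addi  r3, r1, 11 ; 0/9/4/20
#3 beq  r1, r2, L1 ; 0/9/4/20 ; →fallthru
#4 andi  r2, r3, 4 ; 0/9/4/20
#5 and  r2, r1, r1 ; 0/9/9/20
#6 bne  r0, r2, L8 ; 0/9/9/20 ; →target
#7 ori   r2, r1, 12 ; 0/9/13/20
#8 ori   r1, r0, 5 ; 0/5/13/20
#9 andi  r2, r0, 4 ; 0/5/0/20
#10 sub  r2, r3, r3 ; 0/5/0/20
#11 add  r1, r3, r2 ; 0/20/0/20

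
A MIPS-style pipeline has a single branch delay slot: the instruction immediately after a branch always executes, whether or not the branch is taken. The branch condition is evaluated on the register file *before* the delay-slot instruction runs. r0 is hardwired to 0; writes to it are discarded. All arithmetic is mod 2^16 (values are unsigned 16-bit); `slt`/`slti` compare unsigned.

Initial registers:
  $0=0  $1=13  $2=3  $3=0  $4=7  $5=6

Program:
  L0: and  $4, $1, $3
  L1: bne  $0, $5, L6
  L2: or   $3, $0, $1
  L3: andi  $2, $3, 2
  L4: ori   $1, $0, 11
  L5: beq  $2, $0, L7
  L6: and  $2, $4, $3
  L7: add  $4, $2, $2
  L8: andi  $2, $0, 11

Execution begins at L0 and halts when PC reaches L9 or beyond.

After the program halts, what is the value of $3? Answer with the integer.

13

[0] and  $4, $1, $3  →  {$0:0, $1:13, $2:3, $3:0, $4:0, $5:6}
[1] bne  $0, $5, L6  →  {$0:0, $1:13, $2:3, $3:0, $4:0, $5:6}  ⟨branch taken⟩
[2] or   $3, $0, $1  →  {$0:0, $1:13, $2:3, $3:13, $4:0, $5:6}
[6] and  $2, $4, $3  →  {$0:0, $1:13, $2:0, $3:13, $4:0, $5:6}
[7] add  $4, $2, $2  →  {$0:0, $1:13, $2:0, $3:13, $4:0, $5:6}
[8] andi  $2, $0, 11  →  {$0:0, $1:13, $2:0, $3:13, $4:0, $5:6}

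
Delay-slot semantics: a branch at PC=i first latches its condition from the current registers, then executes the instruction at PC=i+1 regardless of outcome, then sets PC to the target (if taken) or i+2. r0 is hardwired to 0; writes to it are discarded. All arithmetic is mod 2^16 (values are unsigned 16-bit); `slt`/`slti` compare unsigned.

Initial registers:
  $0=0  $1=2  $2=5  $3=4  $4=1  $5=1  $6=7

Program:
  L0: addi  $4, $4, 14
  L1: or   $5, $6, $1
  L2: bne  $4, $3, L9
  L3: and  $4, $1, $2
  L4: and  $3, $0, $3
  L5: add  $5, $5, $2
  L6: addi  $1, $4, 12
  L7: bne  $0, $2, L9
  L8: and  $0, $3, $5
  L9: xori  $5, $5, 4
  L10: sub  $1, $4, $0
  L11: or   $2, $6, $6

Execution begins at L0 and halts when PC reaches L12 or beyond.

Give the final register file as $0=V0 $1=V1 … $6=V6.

$0=0 $1=0 $2=7 $3=4 $4=0 $5=3 $6=7

  step pc=0: addi  $4, $4, 14  regs=(0,2,5,4,15,1,7)
  step pc=1: or   $5, $6, $1  regs=(0,2,5,4,15,7,7)
  step pc=2: bne  $4, $3, L9  cond=T  regs=(0,2,5,4,15,7,7)
  step pc=3: and  $4, $1, $2  regs=(0,2,5,4,0,7,7)
  step pc=9: xori  $5, $5, 4  regs=(0,2,5,4,0,3,7)
  step pc=10: sub  $1, $4, $0  regs=(0,0,5,4,0,3,7)
  step pc=11: or   $2, $6, $6  regs=(0,0,7,4,0,3,7)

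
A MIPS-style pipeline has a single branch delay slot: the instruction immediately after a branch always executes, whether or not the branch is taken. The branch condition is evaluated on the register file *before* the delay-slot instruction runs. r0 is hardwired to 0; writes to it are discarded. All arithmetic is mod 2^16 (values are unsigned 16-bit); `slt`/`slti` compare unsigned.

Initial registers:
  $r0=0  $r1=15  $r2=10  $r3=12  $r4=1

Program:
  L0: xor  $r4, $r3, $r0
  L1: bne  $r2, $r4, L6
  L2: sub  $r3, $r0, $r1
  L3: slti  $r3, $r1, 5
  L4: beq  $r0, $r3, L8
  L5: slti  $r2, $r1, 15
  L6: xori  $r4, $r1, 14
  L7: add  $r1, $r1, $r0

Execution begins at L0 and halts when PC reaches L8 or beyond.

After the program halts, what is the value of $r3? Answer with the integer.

[0] xor  $r4, $r3, $r0  →  {$r0:0, $r1:15, $r2:10, $r3:12, $r4:12}
[1] bne  $r2, $r4, L6  →  {$r0:0, $r1:15, $r2:10, $r3:12, $r4:12}  ⟨branch taken⟩
[2] sub  $r3, $r0, $r1  →  {$r0:0, $r1:15, $r2:10, $r3:65521, $r4:12}
[6] xori  $r4, $r1, 14  →  {$r0:0, $r1:15, $r2:10, $r3:65521, $r4:1}
[7] add  $r1, $r1, $r0  →  {$r0:0, $r1:15, $r2:10, $r3:65521, $r4:1}

65521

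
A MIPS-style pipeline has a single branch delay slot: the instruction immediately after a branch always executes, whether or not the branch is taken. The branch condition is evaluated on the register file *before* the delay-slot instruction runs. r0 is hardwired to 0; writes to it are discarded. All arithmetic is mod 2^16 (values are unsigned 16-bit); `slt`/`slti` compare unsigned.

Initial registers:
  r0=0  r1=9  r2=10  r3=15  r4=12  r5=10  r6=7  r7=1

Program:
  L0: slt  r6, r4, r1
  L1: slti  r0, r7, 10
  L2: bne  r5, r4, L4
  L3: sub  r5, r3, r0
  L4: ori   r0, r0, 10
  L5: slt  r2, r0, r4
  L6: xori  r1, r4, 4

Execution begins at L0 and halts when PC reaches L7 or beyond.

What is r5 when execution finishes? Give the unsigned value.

[0] slt  r6, r4, r1  →  {r0:0, r1:9, r2:10, r3:15, r4:12, r5:10, r6:0, r7:1}
[1] slti  r0, r7, 10  →  {r0:0, r1:9, r2:10, r3:15, r4:12, r5:10, r6:0, r7:1}
[2] bne  r5, r4, L4  →  {r0:0, r1:9, r2:10, r3:15, r4:12, r5:10, r6:0, r7:1}  ⟨branch taken⟩
[3] sub  r5, r3, r0  →  {r0:0, r1:9, r2:10, r3:15, r4:12, r5:15, r6:0, r7:1}
[4] ori   r0, r0, 10  →  {r0:0, r1:9, r2:10, r3:15, r4:12, r5:15, r6:0, r7:1}
[5] slt  r2, r0, r4  →  {r0:0, r1:9, r2:1, r3:15, r4:12, r5:15, r6:0, r7:1}
[6] xori  r1, r4, 4  →  {r0:0, r1:8, r2:1, r3:15, r4:12, r5:15, r6:0, r7:1}

15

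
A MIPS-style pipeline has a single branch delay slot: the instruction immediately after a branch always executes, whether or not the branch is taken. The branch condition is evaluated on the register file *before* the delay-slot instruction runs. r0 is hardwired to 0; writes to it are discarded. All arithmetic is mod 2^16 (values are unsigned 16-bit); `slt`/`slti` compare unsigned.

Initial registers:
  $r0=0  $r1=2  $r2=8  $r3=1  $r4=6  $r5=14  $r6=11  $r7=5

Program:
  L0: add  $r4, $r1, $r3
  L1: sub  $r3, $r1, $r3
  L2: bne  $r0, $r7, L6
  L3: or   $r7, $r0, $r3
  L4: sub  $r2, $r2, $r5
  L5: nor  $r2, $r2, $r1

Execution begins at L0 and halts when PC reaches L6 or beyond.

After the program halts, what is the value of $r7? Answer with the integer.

1

  step pc=0: add  $r4, $r1, $r3  regs=(0,2,8,1,3,14,11,5)
  step pc=1: sub  $r3, $r1, $r3  regs=(0,2,8,1,3,14,11,5)
  step pc=2: bne  $r0, $r7, L6  cond=T  regs=(0,2,8,1,3,14,11,5)
  step pc=3: or   $r7, $r0, $r3  regs=(0,2,8,1,3,14,11,1)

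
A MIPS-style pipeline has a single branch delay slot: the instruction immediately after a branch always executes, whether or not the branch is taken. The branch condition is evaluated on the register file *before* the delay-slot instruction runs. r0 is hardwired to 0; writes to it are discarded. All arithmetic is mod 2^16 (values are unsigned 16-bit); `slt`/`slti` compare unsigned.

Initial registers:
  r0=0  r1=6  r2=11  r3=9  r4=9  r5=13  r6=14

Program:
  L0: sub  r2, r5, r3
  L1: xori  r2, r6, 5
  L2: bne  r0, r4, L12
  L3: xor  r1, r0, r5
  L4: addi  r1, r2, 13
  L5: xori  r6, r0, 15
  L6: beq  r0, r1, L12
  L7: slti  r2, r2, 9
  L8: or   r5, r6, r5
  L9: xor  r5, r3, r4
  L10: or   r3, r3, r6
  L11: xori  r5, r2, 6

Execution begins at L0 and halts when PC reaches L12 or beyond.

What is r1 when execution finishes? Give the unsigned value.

[0] sub  r2, r5, r3  →  {r0:0, r1:6, r2:4, r3:9, r4:9, r5:13, r6:14}
[1] xori  r2, r6, 5  →  {r0:0, r1:6, r2:11, r3:9, r4:9, r5:13, r6:14}
[2] bne  r0, r4, L12  →  {r0:0, r1:6, r2:11, r3:9, r4:9, r5:13, r6:14}  ⟨branch taken⟩
[3] xor  r1, r0, r5  →  {r0:0, r1:13, r2:11, r3:9, r4:9, r5:13, r6:14}

13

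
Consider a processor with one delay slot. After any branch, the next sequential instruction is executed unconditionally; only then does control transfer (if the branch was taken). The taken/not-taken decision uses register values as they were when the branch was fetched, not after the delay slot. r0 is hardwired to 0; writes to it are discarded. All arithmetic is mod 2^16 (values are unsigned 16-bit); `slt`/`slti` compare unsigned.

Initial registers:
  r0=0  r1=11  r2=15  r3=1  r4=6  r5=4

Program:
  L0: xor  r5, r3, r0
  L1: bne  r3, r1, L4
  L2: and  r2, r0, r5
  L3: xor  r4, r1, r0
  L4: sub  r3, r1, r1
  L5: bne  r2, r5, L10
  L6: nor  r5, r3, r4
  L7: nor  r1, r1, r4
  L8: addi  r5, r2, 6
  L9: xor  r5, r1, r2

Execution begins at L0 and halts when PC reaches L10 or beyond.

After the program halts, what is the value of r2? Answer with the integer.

0

#0 xor  r5, r3, r0 ; 0/11/15/1/6/1
#1 bne  r3, r1, L4 ; 0/11/15/1/6/1 ; →target
#2 and  r2, r0, r5 ; 0/11/0/1/6/1
#4 sub  r3, r1, r1 ; 0/11/0/0/6/1
#5 bne  r2, r5, L10 ; 0/11/0/0/6/1 ; →target
#6 nor  r5, r3, r4 ; 0/11/0/0/6/65529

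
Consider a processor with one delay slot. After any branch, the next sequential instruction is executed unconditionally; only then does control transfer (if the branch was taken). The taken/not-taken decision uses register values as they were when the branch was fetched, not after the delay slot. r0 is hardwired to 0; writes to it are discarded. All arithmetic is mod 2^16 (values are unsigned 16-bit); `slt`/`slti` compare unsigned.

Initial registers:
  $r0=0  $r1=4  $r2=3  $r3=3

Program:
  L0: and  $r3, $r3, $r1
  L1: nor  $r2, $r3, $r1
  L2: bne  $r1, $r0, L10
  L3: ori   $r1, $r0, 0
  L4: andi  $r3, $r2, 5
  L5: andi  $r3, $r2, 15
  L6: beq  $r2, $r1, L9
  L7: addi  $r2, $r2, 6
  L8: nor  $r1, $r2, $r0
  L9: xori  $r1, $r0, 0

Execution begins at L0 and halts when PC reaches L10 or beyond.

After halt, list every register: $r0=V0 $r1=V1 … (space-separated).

$r0=0 $r1=0 $r2=65531 $r3=0

[0] and  $r3, $r3, $r1  →  {$r0:0, $r1:4, $r2:3, $r3:0}
[1] nor  $r2, $r3, $r1  →  {$r0:0, $r1:4, $r2:65531, $r3:0}
[2] bne  $r1, $r0, L10  →  {$r0:0, $r1:4, $r2:65531, $r3:0}  ⟨branch taken⟩
[3] ori   $r1, $r0, 0  →  {$r0:0, $r1:0, $r2:65531, $r3:0}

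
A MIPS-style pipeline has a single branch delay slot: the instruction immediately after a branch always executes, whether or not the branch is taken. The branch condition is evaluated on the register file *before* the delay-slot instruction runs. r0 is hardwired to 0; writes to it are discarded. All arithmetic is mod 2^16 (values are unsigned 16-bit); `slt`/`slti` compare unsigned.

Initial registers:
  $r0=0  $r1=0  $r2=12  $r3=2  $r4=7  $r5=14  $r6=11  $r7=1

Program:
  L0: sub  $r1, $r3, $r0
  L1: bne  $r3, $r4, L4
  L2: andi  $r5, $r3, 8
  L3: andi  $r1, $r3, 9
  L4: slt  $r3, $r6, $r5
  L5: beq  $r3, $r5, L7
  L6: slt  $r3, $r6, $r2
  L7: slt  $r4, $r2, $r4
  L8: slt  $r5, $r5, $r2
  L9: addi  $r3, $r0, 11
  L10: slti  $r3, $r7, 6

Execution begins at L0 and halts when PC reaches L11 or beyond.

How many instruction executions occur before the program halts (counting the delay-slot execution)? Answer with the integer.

10

[0] sub  $r1, $r3, $r0  →  {$r0:0, $r1:2, $r2:12, $r3:2, $r4:7, $r5:14, $r6:11, $r7:1}
[1] bne  $r3, $r4, L4  →  {$r0:0, $r1:2, $r2:12, $r3:2, $r4:7, $r5:14, $r6:11, $r7:1}  ⟨branch taken⟩
[2] andi  $r5, $r3, 8  →  {$r0:0, $r1:2, $r2:12, $r3:2, $r4:7, $r5:0, $r6:11, $r7:1}
[4] slt  $r3, $r6, $r5  →  {$r0:0, $r1:2, $r2:12, $r3:0, $r4:7, $r5:0, $r6:11, $r7:1}
[5] beq  $r3, $r5, L7  →  {$r0:0, $r1:2, $r2:12, $r3:0, $r4:7, $r5:0, $r6:11, $r7:1}  ⟨branch taken⟩
[6] slt  $r3, $r6, $r2  →  {$r0:0, $r1:2, $r2:12, $r3:1, $r4:7, $r5:0, $r6:11, $r7:1}
[7] slt  $r4, $r2, $r4  →  {$r0:0, $r1:2, $r2:12, $r3:1, $r4:0, $r5:0, $r6:11, $r7:1}
[8] slt  $r5, $r5, $r2  →  {$r0:0, $r1:2, $r2:12, $r3:1, $r4:0, $r5:1, $r6:11, $r7:1}
[9] addi  $r3, $r0, 11  →  {$r0:0, $r1:2, $r2:12, $r3:11, $r4:0, $r5:1, $r6:11, $r7:1}
[10] slti  $r3, $r7, 6  →  {$r0:0, $r1:2, $r2:12, $r3:1, $r4:0, $r5:1, $r6:11, $r7:1}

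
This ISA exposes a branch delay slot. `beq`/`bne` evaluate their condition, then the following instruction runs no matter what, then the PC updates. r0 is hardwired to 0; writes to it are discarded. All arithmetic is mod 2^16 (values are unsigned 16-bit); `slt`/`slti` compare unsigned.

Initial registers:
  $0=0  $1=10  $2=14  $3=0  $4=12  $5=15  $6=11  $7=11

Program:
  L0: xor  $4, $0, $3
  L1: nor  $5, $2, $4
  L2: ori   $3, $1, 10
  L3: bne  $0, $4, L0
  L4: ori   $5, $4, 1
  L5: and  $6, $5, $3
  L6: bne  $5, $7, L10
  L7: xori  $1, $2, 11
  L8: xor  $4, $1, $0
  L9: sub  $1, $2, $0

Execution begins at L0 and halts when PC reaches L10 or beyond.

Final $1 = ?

5

[0] xor  $4, $0, $3  →  {$0:0, $1:10, $2:14, $3:0, $4:0, $5:15, $6:11, $7:11}
[1] nor  $5, $2, $4  →  {$0:0, $1:10, $2:14, $3:0, $4:0, $5:65521, $6:11, $7:11}
[2] ori   $3, $1, 10  →  {$0:0, $1:10, $2:14, $3:10, $4:0, $5:65521, $6:11, $7:11}
[3] bne  $0, $4, L0  →  {$0:0, $1:10, $2:14, $3:10, $4:0, $5:65521, $6:11, $7:11}  ⟨branch fallthrough⟩
[4] ori   $5, $4, 1  →  {$0:0, $1:10, $2:14, $3:10, $4:0, $5:1, $6:11, $7:11}
[5] and  $6, $5, $3  →  {$0:0, $1:10, $2:14, $3:10, $4:0, $5:1, $6:0, $7:11}
[6] bne  $5, $7, L10  →  {$0:0, $1:10, $2:14, $3:10, $4:0, $5:1, $6:0, $7:11}  ⟨branch taken⟩
[7] xori  $1, $2, 11  →  {$0:0, $1:5, $2:14, $3:10, $4:0, $5:1, $6:0, $7:11}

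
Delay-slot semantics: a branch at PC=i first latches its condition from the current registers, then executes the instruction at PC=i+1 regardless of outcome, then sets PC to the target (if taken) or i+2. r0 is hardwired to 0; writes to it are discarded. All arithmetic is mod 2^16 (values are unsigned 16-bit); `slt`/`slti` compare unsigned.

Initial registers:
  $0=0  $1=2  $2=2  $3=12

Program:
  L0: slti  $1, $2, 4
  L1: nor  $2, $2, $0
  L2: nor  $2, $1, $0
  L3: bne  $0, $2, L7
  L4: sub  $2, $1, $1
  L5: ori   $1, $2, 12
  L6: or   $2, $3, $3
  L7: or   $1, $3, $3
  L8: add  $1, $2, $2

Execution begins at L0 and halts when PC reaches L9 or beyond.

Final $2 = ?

  step pc=0: slti  $1, $2, 4  regs=(0,1,2,12)
  step pc=1: nor  $2, $2, $0  regs=(0,1,65533,12)
  step pc=2: nor  $2, $1, $0  regs=(0,1,65534,12)
  step pc=3: bne  $0, $2, L7  cond=T  regs=(0,1,65534,12)
  step pc=4: sub  $2, $1, $1  regs=(0,1,0,12)
  step pc=7: or   $1, $3, $3  regs=(0,12,0,12)
  step pc=8: add  $1, $2, $2  regs=(0,0,0,12)

0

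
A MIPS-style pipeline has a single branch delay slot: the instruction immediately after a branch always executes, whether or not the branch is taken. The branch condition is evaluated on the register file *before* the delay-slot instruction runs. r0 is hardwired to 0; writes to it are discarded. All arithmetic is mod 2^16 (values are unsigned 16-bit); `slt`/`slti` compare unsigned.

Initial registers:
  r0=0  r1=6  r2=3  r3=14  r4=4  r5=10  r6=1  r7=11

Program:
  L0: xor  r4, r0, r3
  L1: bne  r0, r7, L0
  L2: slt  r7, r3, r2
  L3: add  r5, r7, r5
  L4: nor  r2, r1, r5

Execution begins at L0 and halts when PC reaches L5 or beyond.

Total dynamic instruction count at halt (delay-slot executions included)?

8

  step pc=0: xor  r4, r0, r3  regs=(0,6,3,14,14,10,1,11)
  step pc=1: bne  r0, r7, L0  cond=T  regs=(0,6,3,14,14,10,1,11)
  step pc=2: slt  r7, r3, r2  regs=(0,6,3,14,14,10,1,0)
  step pc=0: xor  r4, r0, r3  regs=(0,6,3,14,14,10,1,0)
  step pc=1: bne  r0, r7, L0  cond=F  regs=(0,6,3,14,14,10,1,0)
  step pc=2: slt  r7, r3, r2  regs=(0,6,3,14,14,10,1,0)
  step pc=3: add  r5, r7, r5  regs=(0,6,3,14,14,10,1,0)
  step pc=4: nor  r2, r1, r5  regs=(0,6,65521,14,14,10,1,0)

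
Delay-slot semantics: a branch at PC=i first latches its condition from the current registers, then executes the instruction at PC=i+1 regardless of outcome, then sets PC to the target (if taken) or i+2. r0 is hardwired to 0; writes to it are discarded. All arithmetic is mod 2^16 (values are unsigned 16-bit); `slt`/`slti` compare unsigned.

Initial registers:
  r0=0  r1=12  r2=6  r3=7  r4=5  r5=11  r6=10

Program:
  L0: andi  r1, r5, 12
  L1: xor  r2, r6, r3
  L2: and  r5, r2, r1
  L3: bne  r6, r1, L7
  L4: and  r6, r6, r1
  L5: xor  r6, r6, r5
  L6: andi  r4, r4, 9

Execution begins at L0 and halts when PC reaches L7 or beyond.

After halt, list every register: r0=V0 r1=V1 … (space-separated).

r0=0 r1=8 r2=13 r3=7 r4=5 r5=8 r6=8

  step pc=0: andi  r1, r5, 12  regs=(0,8,6,7,5,11,10)
  step pc=1: xor  r2, r6, r3  regs=(0,8,13,7,5,11,10)
  step pc=2: and  r5, r2, r1  regs=(0,8,13,7,5,8,10)
  step pc=3: bne  r6, r1, L7  cond=T  regs=(0,8,13,7,5,8,10)
  step pc=4: and  r6, r6, r1  regs=(0,8,13,7,5,8,8)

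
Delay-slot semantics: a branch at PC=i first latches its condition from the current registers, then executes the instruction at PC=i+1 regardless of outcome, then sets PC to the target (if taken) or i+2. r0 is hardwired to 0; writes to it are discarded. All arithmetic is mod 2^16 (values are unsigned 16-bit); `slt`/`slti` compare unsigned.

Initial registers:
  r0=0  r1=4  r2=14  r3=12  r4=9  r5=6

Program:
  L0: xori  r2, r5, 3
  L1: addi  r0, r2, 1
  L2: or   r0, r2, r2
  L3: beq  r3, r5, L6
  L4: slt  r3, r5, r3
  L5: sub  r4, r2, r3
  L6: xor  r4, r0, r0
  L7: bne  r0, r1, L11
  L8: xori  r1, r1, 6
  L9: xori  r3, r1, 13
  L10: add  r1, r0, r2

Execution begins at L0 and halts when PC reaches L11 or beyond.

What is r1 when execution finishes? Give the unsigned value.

2

#0 xori  r2, r5, 3 ; 0/4/5/12/9/6
#1 addi  r0, r2, 1 ; 0/4/5/12/9/6
#2 or   r0, r2, r2 ; 0/4/5/12/9/6
#3 beq  r3, r5, L6 ; 0/4/5/12/9/6 ; →fallthru
#4 slt  r3, r5, r3 ; 0/4/5/1/9/6
#5 sub  r4, r2, r3 ; 0/4/5/1/4/6
#6 xor  r4, r0, r0 ; 0/4/5/1/0/6
#7 bne  r0, r1, L11 ; 0/4/5/1/0/6 ; →target
#8 xori  r1, r1, 6 ; 0/2/5/1/0/6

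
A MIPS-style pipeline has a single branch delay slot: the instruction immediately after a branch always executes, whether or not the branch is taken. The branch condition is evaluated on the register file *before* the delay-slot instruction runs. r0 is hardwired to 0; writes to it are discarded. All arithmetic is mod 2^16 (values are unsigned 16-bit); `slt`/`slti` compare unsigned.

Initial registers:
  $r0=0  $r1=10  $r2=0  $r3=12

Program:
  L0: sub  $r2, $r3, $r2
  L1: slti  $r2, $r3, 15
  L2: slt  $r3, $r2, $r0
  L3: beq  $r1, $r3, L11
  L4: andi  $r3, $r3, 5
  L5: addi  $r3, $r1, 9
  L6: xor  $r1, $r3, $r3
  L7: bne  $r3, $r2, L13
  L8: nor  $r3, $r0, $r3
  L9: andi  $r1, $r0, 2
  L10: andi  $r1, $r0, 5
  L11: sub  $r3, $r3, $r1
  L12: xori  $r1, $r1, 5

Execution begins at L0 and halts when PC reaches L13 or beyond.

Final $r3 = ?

65516

PC=0  sub  $r2, $r3, $r2     | $r0=0 $r1=10 $r2=12 $r3=12
PC=1  slti  $r2, $r3, 15     | $r0=0 $r1=10 $r2=1 $r3=12
PC=2  slt  $r3, $r2, $r0     | $r0=0 $r1=10 $r2=1 $r3=0
PC=3  beq  $r1, $r3, L11     | $r0=0 $r1=10 $r2=1 $r3=0  [not taken]
PC=4  andi  $r3, $r3, 5      | $r0=0 $r1=10 $r2=1 $r3=0
PC=5  addi  $r3, $r1, 9      | $r0=0 $r1=10 $r2=1 $r3=19
PC=6  xor  $r1, $r3, $r3     | $r0=0 $r1=0 $r2=1 $r3=19
PC=7  bne  $r3, $r2, L13     | $r0=0 $r1=0 $r2=1 $r3=19  [TAKEN]
PC=8  nor  $r3, $r0, $r3     | $r0=0 $r1=0 $r2=1 $r3=65516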